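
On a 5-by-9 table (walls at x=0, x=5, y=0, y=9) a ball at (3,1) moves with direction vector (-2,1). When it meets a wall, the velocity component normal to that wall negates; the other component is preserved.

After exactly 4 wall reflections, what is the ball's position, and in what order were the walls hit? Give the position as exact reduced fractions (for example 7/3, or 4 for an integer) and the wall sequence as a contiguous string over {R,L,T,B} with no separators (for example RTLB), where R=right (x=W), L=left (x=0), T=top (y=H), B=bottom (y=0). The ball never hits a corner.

1. t=3/2 → L at (0,5/2); v=(2,1)
2. t=5/2 → R at (5,5); v=(-2,1)
3. t=5/2 → L at (0,15/2); v=(2,1)
4. t=3/2 → T at (3,9); v=(2,-1)

Final position: (3,9)
Wall sequence: LRLT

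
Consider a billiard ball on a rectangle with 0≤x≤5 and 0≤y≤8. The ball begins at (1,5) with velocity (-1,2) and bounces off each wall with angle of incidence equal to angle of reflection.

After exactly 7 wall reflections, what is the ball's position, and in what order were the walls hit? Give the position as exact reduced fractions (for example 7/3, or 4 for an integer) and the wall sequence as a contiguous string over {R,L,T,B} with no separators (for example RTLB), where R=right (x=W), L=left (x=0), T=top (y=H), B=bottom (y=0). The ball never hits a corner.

1. t=1 → L at (0,7); v=(1,2)
2. t=1/2 → T at (1/2,8); v=(1,-2)
3. t=4 → B at (9/2,0); v=(1,2)
4. t=1/2 → R at (5,1); v=(-1,2)
5. t=7/2 → T at (3/2,8); v=(-1,-2)
6. t=3/2 → L at (0,5); v=(1,-2)
7. t=5/2 → B at (5/2,0); v=(1,2)

Final position: (5/2,0)
Wall sequence: LTBRTLB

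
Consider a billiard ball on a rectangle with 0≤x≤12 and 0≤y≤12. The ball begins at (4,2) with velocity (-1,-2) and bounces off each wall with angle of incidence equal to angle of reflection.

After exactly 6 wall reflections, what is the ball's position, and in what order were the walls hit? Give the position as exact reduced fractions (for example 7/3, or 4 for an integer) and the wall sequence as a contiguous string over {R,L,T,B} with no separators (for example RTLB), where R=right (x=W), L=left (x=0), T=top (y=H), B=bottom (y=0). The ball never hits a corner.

1. t=1 → B at (3,0); v=(-1,2)
2. t=3 → L at (0,6); v=(1,2)
3. t=3 → T at (3,12); v=(1,-2)
4. t=6 → B at (9,0); v=(1,2)
5. t=3 → R at (12,6); v=(-1,2)
6. t=3 → T at (9,12); v=(-1,-2)

Final position: (9,12)
Wall sequence: BLTBRT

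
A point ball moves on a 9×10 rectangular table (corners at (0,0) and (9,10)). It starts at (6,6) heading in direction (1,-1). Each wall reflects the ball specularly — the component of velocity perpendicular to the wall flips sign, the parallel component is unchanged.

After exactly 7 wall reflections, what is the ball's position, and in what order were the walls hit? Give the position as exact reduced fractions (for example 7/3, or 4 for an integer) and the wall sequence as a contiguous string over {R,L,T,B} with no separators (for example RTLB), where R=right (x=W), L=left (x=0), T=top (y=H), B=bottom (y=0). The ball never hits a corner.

1. t=3 → R at (9,3); v=(-1,-1)
2. t=3 → B at (6,0); v=(-1,1)
3. t=6 → L at (0,6); v=(1,1)
4. t=4 → T at (4,10); v=(1,-1)
5. t=5 → R at (9,5); v=(-1,-1)
6. t=5 → B at (4,0); v=(-1,1)
7. t=4 → L at (0,4); v=(1,1)

Final position: (0,4)
Wall sequence: RBLTRBL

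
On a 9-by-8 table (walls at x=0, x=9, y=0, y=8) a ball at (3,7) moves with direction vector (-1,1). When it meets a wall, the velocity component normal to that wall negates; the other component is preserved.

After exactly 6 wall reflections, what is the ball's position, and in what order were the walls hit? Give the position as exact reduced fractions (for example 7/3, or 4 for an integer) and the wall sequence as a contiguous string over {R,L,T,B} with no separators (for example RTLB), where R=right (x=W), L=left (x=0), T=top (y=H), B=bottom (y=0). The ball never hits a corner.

Final position: (0,4)
Wall sequence: TLBRTL

1. t=1 → T at (2,8); v=(-1,-1)
2. t=2 → L at (0,6); v=(1,-1)
3. t=6 → B at (6,0); v=(1,1)
4. t=3 → R at (9,3); v=(-1,1)
5. t=5 → T at (4,8); v=(-1,-1)
6. t=4 → L at (0,4); v=(1,-1)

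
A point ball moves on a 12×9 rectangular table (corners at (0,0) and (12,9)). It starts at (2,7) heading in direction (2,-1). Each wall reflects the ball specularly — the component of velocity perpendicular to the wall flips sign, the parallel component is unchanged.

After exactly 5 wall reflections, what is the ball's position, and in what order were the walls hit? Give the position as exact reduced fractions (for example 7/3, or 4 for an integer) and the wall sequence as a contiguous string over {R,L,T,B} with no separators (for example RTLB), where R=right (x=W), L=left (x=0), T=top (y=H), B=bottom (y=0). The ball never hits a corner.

Final position: (12,8)
Wall sequence: RBLTR

1. t=5 → R at (12,2); v=(-2,-1)
2. t=2 → B at (8,0); v=(-2,1)
3. t=4 → L at (0,4); v=(2,1)
4. t=5 → T at (10,9); v=(2,-1)
5. t=1 → R at (12,8); v=(-2,-1)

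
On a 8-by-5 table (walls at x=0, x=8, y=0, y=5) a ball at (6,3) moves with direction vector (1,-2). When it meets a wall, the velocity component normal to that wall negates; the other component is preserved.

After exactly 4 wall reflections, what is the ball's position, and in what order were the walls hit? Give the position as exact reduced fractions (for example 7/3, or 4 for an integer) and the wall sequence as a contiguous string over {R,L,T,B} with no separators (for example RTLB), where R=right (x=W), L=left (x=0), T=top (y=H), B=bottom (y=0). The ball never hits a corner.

1. t=3/2 → B at (15/2,0); v=(1,2)
2. t=1/2 → R at (8,1); v=(-1,2)
3. t=2 → T at (6,5); v=(-1,-2)
4. t=5/2 → B at (7/2,0); v=(-1,2)

Final position: (7/2,0)
Wall sequence: BRTB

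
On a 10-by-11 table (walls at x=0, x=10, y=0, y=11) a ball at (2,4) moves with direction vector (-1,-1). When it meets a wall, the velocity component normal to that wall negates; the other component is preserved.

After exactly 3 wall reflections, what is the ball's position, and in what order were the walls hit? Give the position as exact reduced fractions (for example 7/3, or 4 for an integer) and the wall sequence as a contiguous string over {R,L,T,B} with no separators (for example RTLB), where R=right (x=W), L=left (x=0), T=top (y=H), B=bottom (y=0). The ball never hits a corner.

1. t=2 → L at (0,2); v=(1,-1)
2. t=2 → B at (2,0); v=(1,1)
3. t=8 → R at (10,8); v=(-1,1)

Final position: (10,8)
Wall sequence: LBR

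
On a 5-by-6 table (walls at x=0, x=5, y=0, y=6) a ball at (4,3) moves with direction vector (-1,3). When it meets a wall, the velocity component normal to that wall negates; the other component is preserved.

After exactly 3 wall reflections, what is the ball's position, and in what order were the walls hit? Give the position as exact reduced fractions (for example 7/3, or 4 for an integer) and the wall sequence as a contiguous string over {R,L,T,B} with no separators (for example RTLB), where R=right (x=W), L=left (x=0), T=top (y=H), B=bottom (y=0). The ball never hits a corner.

Final position: (0,3)
Wall sequence: TBL

1. t=1 → T at (3,6); v=(-1,-3)
2. t=2 → B at (1,0); v=(-1,3)
3. t=1 → L at (0,3); v=(1,3)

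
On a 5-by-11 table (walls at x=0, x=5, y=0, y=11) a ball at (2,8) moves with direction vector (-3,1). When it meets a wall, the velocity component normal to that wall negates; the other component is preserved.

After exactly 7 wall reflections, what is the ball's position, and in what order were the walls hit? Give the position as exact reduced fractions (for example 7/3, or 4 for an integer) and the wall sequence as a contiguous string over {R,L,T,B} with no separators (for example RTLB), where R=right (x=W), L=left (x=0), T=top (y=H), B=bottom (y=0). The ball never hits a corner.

1. t=2/3 → L at (0,26/3); v=(3,1)
2. t=5/3 → R at (5,31/3); v=(-3,1)
3. t=2/3 → T at (3,11); v=(-3,-1)
4. t=1 → L at (0,10); v=(3,-1)
5. t=5/3 → R at (5,25/3); v=(-3,-1)
6. t=5/3 → L at (0,20/3); v=(3,-1)
7. t=5/3 → R at (5,5); v=(-3,-1)

Final position: (5,5)
Wall sequence: LRTLRLR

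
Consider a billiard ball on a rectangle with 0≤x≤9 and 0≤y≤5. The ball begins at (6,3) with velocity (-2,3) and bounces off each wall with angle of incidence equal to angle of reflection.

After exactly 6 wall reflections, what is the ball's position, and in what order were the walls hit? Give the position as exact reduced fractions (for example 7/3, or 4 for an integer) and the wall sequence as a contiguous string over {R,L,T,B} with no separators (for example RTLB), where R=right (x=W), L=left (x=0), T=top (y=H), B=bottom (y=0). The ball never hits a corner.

Final position: (26/3,5)
Wall sequence: TBLTBT

1. t=2/3 → T at (14/3,5); v=(-2,-3)
2. t=5/3 → B at (4/3,0); v=(-2,3)
3. t=2/3 → L at (0,2); v=(2,3)
4. t=1 → T at (2,5); v=(2,-3)
5. t=5/3 → B at (16/3,0); v=(2,3)
6. t=5/3 → T at (26/3,5); v=(2,-3)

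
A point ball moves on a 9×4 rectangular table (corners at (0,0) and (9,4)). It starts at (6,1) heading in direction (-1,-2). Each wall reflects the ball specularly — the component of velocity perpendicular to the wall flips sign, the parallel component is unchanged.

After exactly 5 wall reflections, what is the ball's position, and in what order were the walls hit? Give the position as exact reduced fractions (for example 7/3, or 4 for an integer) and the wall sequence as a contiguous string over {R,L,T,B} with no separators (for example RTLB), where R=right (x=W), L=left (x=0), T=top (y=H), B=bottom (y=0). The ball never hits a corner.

1. t=1/2 → B at (11/2,0); v=(-1,2)
2. t=2 → T at (7/2,4); v=(-1,-2)
3. t=2 → B at (3/2,0); v=(-1,2)
4. t=3/2 → L at (0,3); v=(1,2)
5. t=1/2 → T at (1/2,4); v=(1,-2)

Final position: (1/2,4)
Wall sequence: BTBLT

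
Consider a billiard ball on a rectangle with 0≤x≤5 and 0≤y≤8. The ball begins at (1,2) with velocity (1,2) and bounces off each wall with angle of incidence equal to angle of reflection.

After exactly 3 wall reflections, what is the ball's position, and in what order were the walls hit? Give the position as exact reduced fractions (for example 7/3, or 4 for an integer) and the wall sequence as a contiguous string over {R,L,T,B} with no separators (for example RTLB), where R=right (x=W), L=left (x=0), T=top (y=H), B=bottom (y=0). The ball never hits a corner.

Final position: (2,0)
Wall sequence: TRB

1. t=3 → T at (4,8); v=(1,-2)
2. t=1 → R at (5,6); v=(-1,-2)
3. t=3 → B at (2,0); v=(-1,2)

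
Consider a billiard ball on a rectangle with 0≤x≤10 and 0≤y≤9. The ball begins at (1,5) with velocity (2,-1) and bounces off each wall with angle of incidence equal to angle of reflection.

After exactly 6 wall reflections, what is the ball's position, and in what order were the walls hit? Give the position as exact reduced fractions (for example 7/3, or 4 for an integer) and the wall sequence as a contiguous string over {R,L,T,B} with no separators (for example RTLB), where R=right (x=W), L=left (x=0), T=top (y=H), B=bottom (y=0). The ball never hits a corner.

Final position: (0,7/2)
Wall sequence: RBLTRL

1. t=9/2 → R at (10,1/2); v=(-2,-1)
2. t=1/2 → B at (9,0); v=(-2,1)
3. t=9/2 → L at (0,9/2); v=(2,1)
4. t=9/2 → T at (9,9); v=(2,-1)
5. t=1/2 → R at (10,17/2); v=(-2,-1)
6. t=5 → L at (0,7/2); v=(2,-1)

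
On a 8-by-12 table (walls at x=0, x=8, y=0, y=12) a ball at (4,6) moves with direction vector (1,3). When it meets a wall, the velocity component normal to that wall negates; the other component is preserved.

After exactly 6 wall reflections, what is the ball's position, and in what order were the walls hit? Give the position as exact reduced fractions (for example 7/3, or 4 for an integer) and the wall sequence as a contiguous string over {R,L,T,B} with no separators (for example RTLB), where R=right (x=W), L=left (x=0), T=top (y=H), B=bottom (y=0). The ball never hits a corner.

Final position: (2,0)
Wall sequence: TRBTLB

1. t=2 → T at (6,12); v=(1,-3)
2. t=2 → R at (8,6); v=(-1,-3)
3. t=2 → B at (6,0); v=(-1,3)
4. t=4 → T at (2,12); v=(-1,-3)
5. t=2 → L at (0,6); v=(1,-3)
6. t=2 → B at (2,0); v=(1,3)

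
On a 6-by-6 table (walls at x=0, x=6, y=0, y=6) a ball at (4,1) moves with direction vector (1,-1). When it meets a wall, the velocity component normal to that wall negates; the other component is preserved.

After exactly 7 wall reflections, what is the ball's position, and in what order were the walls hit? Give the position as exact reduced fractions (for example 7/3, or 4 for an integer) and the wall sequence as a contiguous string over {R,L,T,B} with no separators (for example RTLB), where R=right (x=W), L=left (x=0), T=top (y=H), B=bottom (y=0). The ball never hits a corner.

Final position: (1,6)
Wall sequence: BRTLBRT

1. t=1 → B at (5,0); v=(1,1)
2. t=1 → R at (6,1); v=(-1,1)
3. t=5 → T at (1,6); v=(-1,-1)
4. t=1 → L at (0,5); v=(1,-1)
5. t=5 → B at (5,0); v=(1,1)
6. t=1 → R at (6,1); v=(-1,1)
7. t=5 → T at (1,6); v=(-1,-1)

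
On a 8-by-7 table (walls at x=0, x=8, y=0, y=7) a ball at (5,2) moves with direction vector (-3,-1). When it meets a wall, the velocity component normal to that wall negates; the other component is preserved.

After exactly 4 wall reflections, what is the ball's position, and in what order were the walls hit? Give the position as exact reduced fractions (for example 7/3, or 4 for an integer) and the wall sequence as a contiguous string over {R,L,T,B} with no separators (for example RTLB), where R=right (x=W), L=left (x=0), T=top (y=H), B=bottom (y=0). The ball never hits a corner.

Final position: (0,5)
Wall sequence: LBRL

1. t=5/3 → L at (0,1/3); v=(3,-1)
2. t=1/3 → B at (1,0); v=(3,1)
3. t=7/3 → R at (8,7/3); v=(-3,1)
4. t=8/3 → L at (0,5); v=(3,1)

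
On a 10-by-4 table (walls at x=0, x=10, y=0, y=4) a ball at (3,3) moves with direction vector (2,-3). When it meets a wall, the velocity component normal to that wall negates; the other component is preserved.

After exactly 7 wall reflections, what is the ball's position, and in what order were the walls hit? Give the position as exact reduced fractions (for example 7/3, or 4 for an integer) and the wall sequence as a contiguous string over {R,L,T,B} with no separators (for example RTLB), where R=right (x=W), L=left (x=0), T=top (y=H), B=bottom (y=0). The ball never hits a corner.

Final position: (5/3,4)
Wall sequence: BTRBTBT

1. t=1 → B at (5,0); v=(2,3)
2. t=4/3 → T at (23/3,4); v=(2,-3)
3. t=7/6 → R at (10,1/2); v=(-2,-3)
4. t=1/6 → B at (29/3,0); v=(-2,3)
5. t=4/3 → T at (7,4); v=(-2,-3)
6. t=4/3 → B at (13/3,0); v=(-2,3)
7. t=4/3 → T at (5/3,4); v=(-2,-3)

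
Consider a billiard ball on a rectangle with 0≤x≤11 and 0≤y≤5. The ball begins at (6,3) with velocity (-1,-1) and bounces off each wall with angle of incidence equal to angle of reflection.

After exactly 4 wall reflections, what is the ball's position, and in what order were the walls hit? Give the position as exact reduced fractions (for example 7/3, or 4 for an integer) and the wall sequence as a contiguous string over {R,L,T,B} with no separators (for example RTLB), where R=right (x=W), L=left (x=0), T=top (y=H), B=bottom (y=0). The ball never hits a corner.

1. t=3 → B at (3,0); v=(-1,1)
2. t=3 → L at (0,3); v=(1,1)
3. t=2 → T at (2,5); v=(1,-1)
4. t=5 → B at (7,0); v=(1,1)

Final position: (7,0)
Wall sequence: BLTB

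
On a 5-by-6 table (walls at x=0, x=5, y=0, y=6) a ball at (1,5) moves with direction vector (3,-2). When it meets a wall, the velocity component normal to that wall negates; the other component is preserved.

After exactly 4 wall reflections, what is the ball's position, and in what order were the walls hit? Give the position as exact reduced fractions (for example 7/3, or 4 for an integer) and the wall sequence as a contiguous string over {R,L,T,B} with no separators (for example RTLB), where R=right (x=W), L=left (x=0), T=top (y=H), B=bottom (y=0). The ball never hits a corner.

1. t=4/3 → R at (5,7/3); v=(-3,-2)
2. t=7/6 → B at (3/2,0); v=(-3,2)
3. t=1/2 → L at (0,1); v=(3,2)
4. t=5/3 → R at (5,13/3); v=(-3,2)

Final position: (5,13/3)
Wall sequence: RBLR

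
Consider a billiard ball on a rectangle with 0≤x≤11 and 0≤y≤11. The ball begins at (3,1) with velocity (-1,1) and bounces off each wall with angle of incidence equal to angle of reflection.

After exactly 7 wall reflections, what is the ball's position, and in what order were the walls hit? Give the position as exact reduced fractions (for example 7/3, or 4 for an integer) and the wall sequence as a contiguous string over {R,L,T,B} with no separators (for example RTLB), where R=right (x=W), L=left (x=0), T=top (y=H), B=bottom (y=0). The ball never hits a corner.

Final position: (11,7)
Wall sequence: LTRBLTR

1. t=3 → L at (0,4); v=(1,1)
2. t=7 → T at (7,11); v=(1,-1)
3. t=4 → R at (11,7); v=(-1,-1)
4. t=7 → B at (4,0); v=(-1,1)
5. t=4 → L at (0,4); v=(1,1)
6. t=7 → T at (7,11); v=(1,-1)
7. t=4 → R at (11,7); v=(-1,-1)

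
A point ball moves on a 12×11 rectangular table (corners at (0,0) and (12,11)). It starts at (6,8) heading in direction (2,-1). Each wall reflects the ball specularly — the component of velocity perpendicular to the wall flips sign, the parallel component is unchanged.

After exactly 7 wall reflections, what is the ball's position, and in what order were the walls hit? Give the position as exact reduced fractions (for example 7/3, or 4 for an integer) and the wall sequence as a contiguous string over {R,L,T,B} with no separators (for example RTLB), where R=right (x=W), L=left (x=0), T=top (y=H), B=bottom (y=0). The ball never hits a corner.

Final position: (12,3)
Wall sequence: RBLRTLR

1. t=3 → R at (12,5); v=(-2,-1)
2. t=5 → B at (2,0); v=(-2,1)
3. t=1 → L at (0,1); v=(2,1)
4. t=6 → R at (12,7); v=(-2,1)
5. t=4 → T at (4,11); v=(-2,-1)
6. t=2 → L at (0,9); v=(2,-1)
7. t=6 → R at (12,3); v=(-2,-1)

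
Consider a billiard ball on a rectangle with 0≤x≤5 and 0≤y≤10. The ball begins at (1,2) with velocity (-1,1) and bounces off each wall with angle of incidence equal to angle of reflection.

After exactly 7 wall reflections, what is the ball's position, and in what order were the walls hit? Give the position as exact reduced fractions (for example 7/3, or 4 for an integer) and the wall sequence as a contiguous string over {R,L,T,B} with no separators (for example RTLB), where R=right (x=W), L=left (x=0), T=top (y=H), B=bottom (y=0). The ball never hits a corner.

1. t=1 → L at (0,3); v=(1,1)
2. t=5 → R at (5,8); v=(-1,1)
3. t=2 → T at (3,10); v=(-1,-1)
4. t=3 → L at (0,7); v=(1,-1)
5. t=5 → R at (5,2); v=(-1,-1)
6. t=2 → B at (3,0); v=(-1,1)
7. t=3 → L at (0,3); v=(1,1)

Final position: (0,3)
Wall sequence: LRTLRBL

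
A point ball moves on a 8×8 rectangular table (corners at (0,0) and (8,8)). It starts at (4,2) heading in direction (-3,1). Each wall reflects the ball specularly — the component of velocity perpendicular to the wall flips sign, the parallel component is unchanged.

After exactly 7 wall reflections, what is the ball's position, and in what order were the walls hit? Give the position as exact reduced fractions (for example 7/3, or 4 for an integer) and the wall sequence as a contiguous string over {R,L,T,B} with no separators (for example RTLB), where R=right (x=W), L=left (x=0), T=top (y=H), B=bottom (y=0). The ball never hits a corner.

1. t=4/3 → L at (0,10/3); v=(3,1)
2. t=8/3 → R at (8,6); v=(-3,1)
3. t=2 → T at (2,8); v=(-3,-1)
4. t=2/3 → L at (0,22/3); v=(3,-1)
5. t=8/3 → R at (8,14/3); v=(-3,-1)
6. t=8/3 → L at (0,2); v=(3,-1)
7. t=2 → B at (6,0); v=(3,1)

Final position: (6,0)
Wall sequence: LRTLRLB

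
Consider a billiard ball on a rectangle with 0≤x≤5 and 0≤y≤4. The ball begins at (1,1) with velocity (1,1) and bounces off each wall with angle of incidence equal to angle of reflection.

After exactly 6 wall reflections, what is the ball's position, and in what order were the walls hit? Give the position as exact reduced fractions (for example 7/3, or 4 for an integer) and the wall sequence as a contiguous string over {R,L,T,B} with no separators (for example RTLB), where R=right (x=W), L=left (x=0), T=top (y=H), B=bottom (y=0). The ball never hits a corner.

1. t=3 → T at (4,4); v=(1,-1)
2. t=1 → R at (5,3); v=(-1,-1)
3. t=3 → B at (2,0); v=(-1,1)
4. t=2 → L at (0,2); v=(1,1)
5. t=2 → T at (2,4); v=(1,-1)
6. t=3 → R at (5,1); v=(-1,-1)

Final position: (5,1)
Wall sequence: TRBLTR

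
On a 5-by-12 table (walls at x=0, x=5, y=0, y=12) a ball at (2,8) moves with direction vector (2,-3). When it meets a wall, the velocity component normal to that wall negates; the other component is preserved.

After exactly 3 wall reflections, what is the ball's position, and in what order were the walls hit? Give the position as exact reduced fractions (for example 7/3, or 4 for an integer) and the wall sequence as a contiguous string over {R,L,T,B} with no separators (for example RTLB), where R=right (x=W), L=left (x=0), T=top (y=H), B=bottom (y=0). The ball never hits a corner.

Final position: (0,4)
Wall sequence: RBL

1. t=3/2 → R at (5,7/2); v=(-2,-3)
2. t=7/6 → B at (8/3,0); v=(-2,3)
3. t=4/3 → L at (0,4); v=(2,3)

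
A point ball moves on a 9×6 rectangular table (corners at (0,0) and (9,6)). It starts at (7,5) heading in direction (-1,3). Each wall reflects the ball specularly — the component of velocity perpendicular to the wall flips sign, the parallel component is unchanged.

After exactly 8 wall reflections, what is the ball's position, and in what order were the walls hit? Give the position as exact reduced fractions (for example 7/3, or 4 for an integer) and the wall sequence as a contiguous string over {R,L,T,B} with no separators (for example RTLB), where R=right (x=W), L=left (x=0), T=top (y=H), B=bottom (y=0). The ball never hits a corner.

1. t=1/3 → T at (20/3,6); v=(-1,-3)
2. t=2 → B at (14/3,0); v=(-1,3)
3. t=2 → T at (8/3,6); v=(-1,-3)
4. t=2 → B at (2/3,0); v=(-1,3)
5. t=2/3 → L at (0,2); v=(1,3)
6. t=4/3 → T at (4/3,6); v=(1,-3)
7. t=2 → B at (10/3,0); v=(1,3)
8. t=2 → T at (16/3,6); v=(1,-3)

Final position: (16/3,6)
Wall sequence: TBTBLTBT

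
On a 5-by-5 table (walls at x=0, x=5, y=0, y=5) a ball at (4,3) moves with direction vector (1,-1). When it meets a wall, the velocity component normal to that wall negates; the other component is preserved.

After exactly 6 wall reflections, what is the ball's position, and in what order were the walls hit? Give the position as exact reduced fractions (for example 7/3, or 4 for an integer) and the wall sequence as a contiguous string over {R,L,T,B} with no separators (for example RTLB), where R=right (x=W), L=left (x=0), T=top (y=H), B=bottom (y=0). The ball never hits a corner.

1. t=1 → R at (5,2); v=(-1,-1)
2. t=2 → B at (3,0); v=(-1,1)
3. t=3 → L at (0,3); v=(1,1)
4. t=2 → T at (2,5); v=(1,-1)
5. t=3 → R at (5,2); v=(-1,-1)
6. t=2 → B at (3,0); v=(-1,1)

Final position: (3,0)
Wall sequence: RBLTRB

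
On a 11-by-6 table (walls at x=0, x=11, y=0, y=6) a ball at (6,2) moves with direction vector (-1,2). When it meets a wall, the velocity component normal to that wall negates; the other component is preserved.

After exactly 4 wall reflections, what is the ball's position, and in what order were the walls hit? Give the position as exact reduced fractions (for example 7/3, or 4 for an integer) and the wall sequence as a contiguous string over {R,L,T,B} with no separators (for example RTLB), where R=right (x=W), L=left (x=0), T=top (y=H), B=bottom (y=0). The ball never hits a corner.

1. t=2 → T at (4,6); v=(-1,-2)
2. t=3 → B at (1,0); v=(-1,2)
3. t=1 → L at (0,2); v=(1,2)
4. t=2 → T at (2,6); v=(1,-2)

Final position: (2,6)
Wall sequence: TBLT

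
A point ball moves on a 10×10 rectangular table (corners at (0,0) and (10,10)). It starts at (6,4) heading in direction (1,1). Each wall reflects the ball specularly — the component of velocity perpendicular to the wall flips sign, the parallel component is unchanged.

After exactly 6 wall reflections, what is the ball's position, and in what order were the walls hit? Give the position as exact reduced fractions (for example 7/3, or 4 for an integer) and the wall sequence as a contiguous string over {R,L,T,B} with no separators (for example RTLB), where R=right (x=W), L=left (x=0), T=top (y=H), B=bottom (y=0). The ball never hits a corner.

1. t=4 → R at (10,8); v=(-1,1)
2. t=2 → T at (8,10); v=(-1,-1)
3. t=8 → L at (0,2); v=(1,-1)
4. t=2 → B at (2,0); v=(1,1)
5. t=8 → R at (10,8); v=(-1,1)
6. t=2 → T at (8,10); v=(-1,-1)

Final position: (8,10)
Wall sequence: RTLBRT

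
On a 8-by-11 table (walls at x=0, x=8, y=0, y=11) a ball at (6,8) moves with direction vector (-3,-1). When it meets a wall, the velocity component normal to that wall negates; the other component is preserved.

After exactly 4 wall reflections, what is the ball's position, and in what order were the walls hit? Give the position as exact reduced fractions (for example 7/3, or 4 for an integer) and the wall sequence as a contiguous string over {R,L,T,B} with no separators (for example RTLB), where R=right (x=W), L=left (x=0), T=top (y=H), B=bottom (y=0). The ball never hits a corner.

Final position: (2,0)
Wall sequence: LRLB

1. t=2 → L at (0,6); v=(3,-1)
2. t=8/3 → R at (8,10/3); v=(-3,-1)
3. t=8/3 → L at (0,2/3); v=(3,-1)
4. t=2/3 → B at (2,0); v=(3,1)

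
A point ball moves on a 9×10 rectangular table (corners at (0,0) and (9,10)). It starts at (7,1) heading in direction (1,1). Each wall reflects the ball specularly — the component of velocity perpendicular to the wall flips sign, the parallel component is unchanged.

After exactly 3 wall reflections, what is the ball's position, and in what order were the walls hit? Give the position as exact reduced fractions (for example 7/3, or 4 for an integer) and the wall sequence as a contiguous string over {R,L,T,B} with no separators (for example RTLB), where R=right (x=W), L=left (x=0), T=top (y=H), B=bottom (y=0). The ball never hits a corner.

1. t=2 → R at (9,3); v=(-1,1)
2. t=7 → T at (2,10); v=(-1,-1)
3. t=2 → L at (0,8); v=(1,-1)

Final position: (0,8)
Wall sequence: RTL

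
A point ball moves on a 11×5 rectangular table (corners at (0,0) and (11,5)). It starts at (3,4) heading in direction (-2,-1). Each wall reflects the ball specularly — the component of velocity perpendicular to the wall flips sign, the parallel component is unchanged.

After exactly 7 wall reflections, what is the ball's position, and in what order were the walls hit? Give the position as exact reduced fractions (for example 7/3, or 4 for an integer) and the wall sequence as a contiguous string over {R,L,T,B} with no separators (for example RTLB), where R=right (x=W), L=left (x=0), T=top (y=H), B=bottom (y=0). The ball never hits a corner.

Final position: (11,4)
Wall sequence: LBRTLBR

1. t=3/2 → L at (0,5/2); v=(2,-1)
2. t=5/2 → B at (5,0); v=(2,1)
3. t=3 → R at (11,3); v=(-2,1)
4. t=2 → T at (7,5); v=(-2,-1)
5. t=7/2 → L at (0,3/2); v=(2,-1)
6. t=3/2 → B at (3,0); v=(2,1)
7. t=4 → R at (11,4); v=(-2,1)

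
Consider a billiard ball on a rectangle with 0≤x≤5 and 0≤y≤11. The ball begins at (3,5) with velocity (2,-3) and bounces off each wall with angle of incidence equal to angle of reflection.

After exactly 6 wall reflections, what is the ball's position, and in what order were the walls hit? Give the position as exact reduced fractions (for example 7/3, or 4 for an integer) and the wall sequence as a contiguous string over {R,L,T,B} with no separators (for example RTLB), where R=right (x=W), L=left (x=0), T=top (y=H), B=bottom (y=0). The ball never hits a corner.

1. t=1 → R at (5,2); v=(-2,-3)
2. t=2/3 → B at (11/3,0); v=(-2,3)
3. t=11/6 → L at (0,11/2); v=(2,3)
4. t=11/6 → T at (11/3,11); v=(2,-3)
5. t=2/3 → R at (5,9); v=(-2,-3)
6. t=5/2 → L at (0,3/2); v=(2,-3)

Final position: (0,3/2)
Wall sequence: RBLTRL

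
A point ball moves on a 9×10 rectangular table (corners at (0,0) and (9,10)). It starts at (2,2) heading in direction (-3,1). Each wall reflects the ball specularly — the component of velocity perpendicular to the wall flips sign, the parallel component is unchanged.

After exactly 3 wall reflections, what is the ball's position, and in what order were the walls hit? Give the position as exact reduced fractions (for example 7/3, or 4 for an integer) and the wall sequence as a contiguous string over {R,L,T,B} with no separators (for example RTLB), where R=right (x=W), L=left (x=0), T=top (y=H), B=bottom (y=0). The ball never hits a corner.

Final position: (0,26/3)
Wall sequence: LRL

1. t=2/3 → L at (0,8/3); v=(3,1)
2. t=3 → R at (9,17/3); v=(-3,1)
3. t=3 → L at (0,26/3); v=(3,1)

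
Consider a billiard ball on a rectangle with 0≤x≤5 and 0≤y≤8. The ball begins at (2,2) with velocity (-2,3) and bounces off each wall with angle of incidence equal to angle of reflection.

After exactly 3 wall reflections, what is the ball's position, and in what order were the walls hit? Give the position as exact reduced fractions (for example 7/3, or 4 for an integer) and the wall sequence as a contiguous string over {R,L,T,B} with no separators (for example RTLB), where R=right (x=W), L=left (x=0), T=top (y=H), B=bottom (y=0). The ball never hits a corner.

1. t=1 → L at (0,5); v=(2,3)
2. t=1 → T at (2,8); v=(2,-3)
3. t=3/2 → R at (5,7/2); v=(-2,-3)

Final position: (5,7/2)
Wall sequence: LTR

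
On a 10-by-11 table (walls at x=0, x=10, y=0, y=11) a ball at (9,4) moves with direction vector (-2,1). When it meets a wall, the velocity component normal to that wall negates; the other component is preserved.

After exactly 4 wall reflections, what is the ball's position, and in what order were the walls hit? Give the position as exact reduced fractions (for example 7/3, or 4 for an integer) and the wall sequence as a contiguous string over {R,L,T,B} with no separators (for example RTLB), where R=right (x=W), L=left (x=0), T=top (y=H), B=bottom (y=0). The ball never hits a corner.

1. t=9/2 → L at (0,17/2); v=(2,1)
2. t=5/2 → T at (5,11); v=(2,-1)
3. t=5/2 → R at (10,17/2); v=(-2,-1)
4. t=5 → L at (0,7/2); v=(2,-1)

Final position: (0,7/2)
Wall sequence: LTRL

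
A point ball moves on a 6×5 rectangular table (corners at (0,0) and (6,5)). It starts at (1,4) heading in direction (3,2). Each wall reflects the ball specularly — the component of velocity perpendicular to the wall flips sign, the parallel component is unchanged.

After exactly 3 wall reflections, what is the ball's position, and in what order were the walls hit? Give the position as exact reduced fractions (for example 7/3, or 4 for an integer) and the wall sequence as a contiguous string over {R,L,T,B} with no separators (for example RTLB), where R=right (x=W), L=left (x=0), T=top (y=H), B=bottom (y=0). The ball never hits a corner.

Final position: (2,0)
Wall sequence: TRB

1. t=1/2 → T at (5/2,5); v=(3,-2)
2. t=7/6 → R at (6,8/3); v=(-3,-2)
3. t=4/3 → B at (2,0); v=(-3,2)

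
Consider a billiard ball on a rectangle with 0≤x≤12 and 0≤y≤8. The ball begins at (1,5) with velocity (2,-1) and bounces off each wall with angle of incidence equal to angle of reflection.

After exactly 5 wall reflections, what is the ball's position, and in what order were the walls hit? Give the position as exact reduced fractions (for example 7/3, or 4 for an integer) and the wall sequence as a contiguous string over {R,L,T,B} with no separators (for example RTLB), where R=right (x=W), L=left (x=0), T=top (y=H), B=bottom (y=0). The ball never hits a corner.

Final position: (12,7/2)
Wall sequence: BRLTR

1. t=5 → B at (11,0); v=(2,1)
2. t=1/2 → R at (12,1/2); v=(-2,1)
3. t=6 → L at (0,13/2); v=(2,1)
4. t=3/2 → T at (3,8); v=(2,-1)
5. t=9/2 → R at (12,7/2); v=(-2,-1)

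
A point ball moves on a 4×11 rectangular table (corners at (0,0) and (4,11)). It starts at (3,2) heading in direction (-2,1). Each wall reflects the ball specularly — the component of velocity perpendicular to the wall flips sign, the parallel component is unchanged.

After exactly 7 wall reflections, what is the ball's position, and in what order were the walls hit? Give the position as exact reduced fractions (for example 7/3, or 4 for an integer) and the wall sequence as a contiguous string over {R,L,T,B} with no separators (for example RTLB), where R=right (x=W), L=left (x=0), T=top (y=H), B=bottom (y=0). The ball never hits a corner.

1. t=3/2 → L at (0,7/2); v=(2,1)
2. t=2 → R at (4,11/2); v=(-2,1)
3. t=2 → L at (0,15/2); v=(2,1)
4. t=2 → R at (4,19/2); v=(-2,1)
5. t=3/2 → T at (1,11); v=(-2,-1)
6. t=1/2 → L at (0,21/2); v=(2,-1)
7. t=2 → R at (4,17/2); v=(-2,-1)

Final position: (4,17/2)
Wall sequence: LRLRTLR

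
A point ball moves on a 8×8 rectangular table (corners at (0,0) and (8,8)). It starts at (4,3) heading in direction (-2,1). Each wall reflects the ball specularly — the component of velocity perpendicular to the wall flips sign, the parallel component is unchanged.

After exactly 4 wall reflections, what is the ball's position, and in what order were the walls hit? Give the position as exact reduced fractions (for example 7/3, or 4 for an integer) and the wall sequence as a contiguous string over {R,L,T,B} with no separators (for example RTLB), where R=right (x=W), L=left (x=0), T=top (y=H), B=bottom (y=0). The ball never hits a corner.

1. t=2 → L at (0,5); v=(2,1)
2. t=3 → T at (6,8); v=(2,-1)
3. t=1 → R at (8,7); v=(-2,-1)
4. t=4 → L at (0,3); v=(2,-1)

Final position: (0,3)
Wall sequence: LTRL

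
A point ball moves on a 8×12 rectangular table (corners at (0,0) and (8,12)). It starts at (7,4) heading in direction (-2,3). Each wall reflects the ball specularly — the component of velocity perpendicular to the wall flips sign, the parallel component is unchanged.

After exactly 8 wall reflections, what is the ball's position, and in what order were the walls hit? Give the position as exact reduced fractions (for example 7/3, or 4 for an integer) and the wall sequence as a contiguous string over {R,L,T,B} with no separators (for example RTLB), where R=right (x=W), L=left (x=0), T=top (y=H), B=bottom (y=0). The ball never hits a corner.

Final position: (8,5/2)
Wall sequence: TLBRTLBR

1. t=8/3 → T at (5/3,12); v=(-2,-3)
2. t=5/6 → L at (0,19/2); v=(2,-3)
3. t=19/6 → B at (19/3,0); v=(2,3)
4. t=5/6 → R at (8,5/2); v=(-2,3)
5. t=19/6 → T at (5/3,12); v=(-2,-3)
6. t=5/6 → L at (0,19/2); v=(2,-3)
7. t=19/6 → B at (19/3,0); v=(2,3)
8. t=5/6 → R at (8,5/2); v=(-2,3)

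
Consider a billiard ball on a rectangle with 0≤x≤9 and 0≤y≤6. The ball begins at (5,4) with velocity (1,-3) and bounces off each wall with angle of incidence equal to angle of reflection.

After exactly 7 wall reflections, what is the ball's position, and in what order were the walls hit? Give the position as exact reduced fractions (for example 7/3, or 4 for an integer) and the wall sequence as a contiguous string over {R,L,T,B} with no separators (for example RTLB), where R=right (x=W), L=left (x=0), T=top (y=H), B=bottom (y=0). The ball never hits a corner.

Final position: (5/3,6)
Wall sequence: BTRBTBT

1. t=4/3 → B at (19/3,0); v=(1,3)
2. t=2 → T at (25/3,6); v=(1,-3)
3. t=2/3 → R at (9,4); v=(-1,-3)
4. t=4/3 → B at (23/3,0); v=(-1,3)
5. t=2 → T at (17/3,6); v=(-1,-3)
6. t=2 → B at (11/3,0); v=(-1,3)
7. t=2 → T at (5/3,6); v=(-1,-3)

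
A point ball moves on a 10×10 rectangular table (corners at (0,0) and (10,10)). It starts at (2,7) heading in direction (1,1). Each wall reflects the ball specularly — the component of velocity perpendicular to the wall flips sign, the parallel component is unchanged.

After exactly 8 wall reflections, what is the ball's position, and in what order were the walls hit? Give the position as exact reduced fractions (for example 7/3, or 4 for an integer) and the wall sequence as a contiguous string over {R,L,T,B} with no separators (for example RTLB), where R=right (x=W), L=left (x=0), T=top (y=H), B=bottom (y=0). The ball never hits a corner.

1. t=3 → T at (5,10); v=(1,-1)
2. t=5 → R at (10,5); v=(-1,-1)
3. t=5 → B at (5,0); v=(-1,1)
4. t=5 → L at (0,5); v=(1,1)
5. t=5 → T at (5,10); v=(1,-1)
6. t=5 → R at (10,5); v=(-1,-1)
7. t=5 → B at (5,0); v=(-1,1)
8. t=5 → L at (0,5); v=(1,1)

Final position: (0,5)
Wall sequence: TRBLTRBL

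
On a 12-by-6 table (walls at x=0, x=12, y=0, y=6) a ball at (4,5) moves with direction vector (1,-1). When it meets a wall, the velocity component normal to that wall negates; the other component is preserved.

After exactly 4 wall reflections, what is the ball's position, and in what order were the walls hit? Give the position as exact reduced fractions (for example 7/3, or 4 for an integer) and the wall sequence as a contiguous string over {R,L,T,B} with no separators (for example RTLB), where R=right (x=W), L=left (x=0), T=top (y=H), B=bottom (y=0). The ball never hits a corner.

Final position: (3,0)
Wall sequence: BRTB

1. t=5 → B at (9,0); v=(1,1)
2. t=3 → R at (12,3); v=(-1,1)
3. t=3 → T at (9,6); v=(-1,-1)
4. t=6 → B at (3,0); v=(-1,1)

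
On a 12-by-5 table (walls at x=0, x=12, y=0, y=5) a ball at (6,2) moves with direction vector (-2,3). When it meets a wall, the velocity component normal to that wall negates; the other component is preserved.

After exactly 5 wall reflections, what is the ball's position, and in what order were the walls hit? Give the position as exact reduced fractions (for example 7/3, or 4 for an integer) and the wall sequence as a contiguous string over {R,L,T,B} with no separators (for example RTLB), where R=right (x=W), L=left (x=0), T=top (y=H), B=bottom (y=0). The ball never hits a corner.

Final position: (6,0)
Wall sequence: TBLTB

1. t=1 → T at (4,5); v=(-2,-3)
2. t=5/3 → B at (2/3,0); v=(-2,3)
3. t=1/3 → L at (0,1); v=(2,3)
4. t=4/3 → T at (8/3,5); v=(2,-3)
5. t=5/3 → B at (6,0); v=(2,3)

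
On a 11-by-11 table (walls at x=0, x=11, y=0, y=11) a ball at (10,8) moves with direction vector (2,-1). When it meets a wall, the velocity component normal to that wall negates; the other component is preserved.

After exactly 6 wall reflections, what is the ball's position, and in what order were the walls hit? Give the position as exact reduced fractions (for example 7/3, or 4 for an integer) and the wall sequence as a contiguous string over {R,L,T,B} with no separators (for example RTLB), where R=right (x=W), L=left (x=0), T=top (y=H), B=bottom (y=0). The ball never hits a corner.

Final position: (4,11)
Wall sequence: RLBRLT

1. t=1/2 → R at (11,15/2); v=(-2,-1)
2. t=11/2 → L at (0,2); v=(2,-1)
3. t=2 → B at (4,0); v=(2,1)
4. t=7/2 → R at (11,7/2); v=(-2,1)
5. t=11/2 → L at (0,9); v=(2,1)
6. t=2 → T at (4,11); v=(2,-1)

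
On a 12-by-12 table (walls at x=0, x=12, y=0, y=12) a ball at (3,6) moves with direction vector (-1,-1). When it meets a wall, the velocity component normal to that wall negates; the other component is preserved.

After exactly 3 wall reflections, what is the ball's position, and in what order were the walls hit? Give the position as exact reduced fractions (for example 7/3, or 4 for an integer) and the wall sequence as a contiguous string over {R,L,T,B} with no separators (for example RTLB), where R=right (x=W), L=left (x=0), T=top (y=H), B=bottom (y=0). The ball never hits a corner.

1. t=3 → L at (0,3); v=(1,-1)
2. t=3 → B at (3,0); v=(1,1)
3. t=9 → R at (12,9); v=(-1,1)

Final position: (12,9)
Wall sequence: LBR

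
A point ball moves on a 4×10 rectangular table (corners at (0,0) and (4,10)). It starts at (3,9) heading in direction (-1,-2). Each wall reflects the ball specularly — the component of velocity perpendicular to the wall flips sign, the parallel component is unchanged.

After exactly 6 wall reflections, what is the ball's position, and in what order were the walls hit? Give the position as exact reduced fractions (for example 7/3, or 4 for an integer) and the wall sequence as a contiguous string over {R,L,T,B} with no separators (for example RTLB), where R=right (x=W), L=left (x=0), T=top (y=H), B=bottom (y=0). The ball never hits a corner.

Final position: (7/2,0)
Wall sequence: LBRTLB

1. t=3 → L at (0,3); v=(1,-2)
2. t=3/2 → B at (3/2,0); v=(1,2)
3. t=5/2 → R at (4,5); v=(-1,2)
4. t=5/2 → T at (3/2,10); v=(-1,-2)
5. t=3/2 → L at (0,7); v=(1,-2)
6. t=7/2 → B at (7/2,0); v=(1,2)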